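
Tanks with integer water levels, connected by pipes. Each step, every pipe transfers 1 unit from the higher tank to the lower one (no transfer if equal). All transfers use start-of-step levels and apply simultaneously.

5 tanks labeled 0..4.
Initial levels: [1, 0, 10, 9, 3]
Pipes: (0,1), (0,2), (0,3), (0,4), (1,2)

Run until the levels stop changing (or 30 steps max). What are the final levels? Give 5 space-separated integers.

Step 1: flows [0->1,2->0,3->0,4->0,2->1] -> levels [3 2 8 8 2]
Step 2: flows [0->1,2->0,3->0,0->4,2->1] -> levels [3 4 6 7 3]
Step 3: flows [1->0,2->0,3->0,0=4,2->1] -> levels [6 4 4 6 3]
Step 4: flows [0->1,0->2,0=3,0->4,1=2] -> levels [3 5 5 6 4]
Step 5: flows [1->0,2->0,3->0,4->0,1=2] -> levels [7 4 4 5 3]
Step 6: flows [0->1,0->2,0->3,0->4,1=2] -> levels [3 5 5 6 4]
  -> period-2 cycle: step 6 state = step 4 state; never stabilizes
  -> state at step 30: (30-4) mod 2 = 0, same as step 4 -> [3 5 5 6 4]

Answer: 3 5 5 6 4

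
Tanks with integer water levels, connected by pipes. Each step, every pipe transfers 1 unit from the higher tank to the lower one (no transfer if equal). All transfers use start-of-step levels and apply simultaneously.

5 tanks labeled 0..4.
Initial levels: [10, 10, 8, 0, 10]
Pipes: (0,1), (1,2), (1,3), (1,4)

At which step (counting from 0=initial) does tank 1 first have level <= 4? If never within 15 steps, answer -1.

Step 1: flows [0=1,1->2,1->3,1=4] -> levels [10 8 9 1 10]
Step 2: flows [0->1,2->1,1->3,4->1] -> levels [9 10 8 2 9]
Step 3: flows [1->0,1->2,1->3,1->4] -> levels [10 6 9 3 10]
Step 4: flows [0->1,2->1,1->3,4->1] -> levels [9 8 8 4 9]
Step 5: flows [0->1,1=2,1->3,4->1] -> levels [8 9 8 5 8]
Step 6: flows [1->0,1->2,1->3,1->4] -> levels [9 5 9 6 9]
Step 7: flows [0->1,2->1,3->1,4->1] -> levels [8 9 8 5 8]
  -> period-2 cycle (repeats step 5); tank 1 never drops to <=4
Tank 1 never reaches <=4 within 15 steps

Answer: -1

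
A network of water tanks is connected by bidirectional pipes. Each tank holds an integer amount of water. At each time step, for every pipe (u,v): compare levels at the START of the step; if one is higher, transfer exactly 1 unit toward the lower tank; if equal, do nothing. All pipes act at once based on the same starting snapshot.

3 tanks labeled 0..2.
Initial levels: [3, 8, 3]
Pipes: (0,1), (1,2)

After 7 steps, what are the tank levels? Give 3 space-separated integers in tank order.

Answer: 4 6 4

Derivation:
Step 1: flows [1->0,1->2] -> levels [4 6 4]
Step 2: flows [1->0,1->2] -> levels [5 4 5]
Step 3: flows [0->1,2->1] -> levels [4 6 4]
  -> period-2 cycle: step 3 state = step 1 state
  -> state at step 7: (7-1) mod 2 = 0, same as step 1 -> [4 6 4]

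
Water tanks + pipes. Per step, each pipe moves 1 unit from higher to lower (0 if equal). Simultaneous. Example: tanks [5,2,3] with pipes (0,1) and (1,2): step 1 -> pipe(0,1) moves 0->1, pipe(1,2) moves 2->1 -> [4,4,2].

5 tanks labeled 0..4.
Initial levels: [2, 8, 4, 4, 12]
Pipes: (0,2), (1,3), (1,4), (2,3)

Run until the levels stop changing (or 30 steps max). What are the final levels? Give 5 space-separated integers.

Step 1: flows [2->0,1->3,4->1,2=3] -> levels [3 8 3 5 11]
Step 2: flows [0=2,1->3,4->1,3->2] -> levels [3 8 4 5 10]
Step 3: flows [2->0,1->3,4->1,3->2] -> levels [4 8 4 5 9]
Step 4: flows [0=2,1->3,4->1,3->2] -> levels [4 8 5 5 8]
Step 5: flows [2->0,1->3,1=4,2=3] -> levels [5 7 4 6 8]
Step 6: flows [0->2,1->3,4->1,3->2] -> levels [4 7 6 6 7]
Step 7: flows [2->0,1->3,1=4,2=3] -> levels [5 6 5 7 7]
Step 8: flows [0=2,3->1,4->1,3->2] -> levels [5 8 6 5 6]
Step 9: flows [2->0,1->3,1->4,2->3] -> levels [6 6 4 7 7]
Step 10: flows [0->2,3->1,4->1,3->2] -> levels [5 8 6 5 6]
  -> period-2 cycle: step 10 state = step 8 state; never stabilizes
  -> state at step 30: (30-8) mod 2 = 0, same as step 8 -> [5 8 6 5 6]

Answer: 5 8 6 5 6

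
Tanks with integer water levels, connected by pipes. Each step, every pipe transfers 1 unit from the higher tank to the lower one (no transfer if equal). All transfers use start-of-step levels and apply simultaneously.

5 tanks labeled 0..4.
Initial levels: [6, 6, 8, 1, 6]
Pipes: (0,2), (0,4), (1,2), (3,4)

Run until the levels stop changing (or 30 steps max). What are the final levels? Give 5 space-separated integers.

Step 1: flows [2->0,0=4,2->1,4->3] -> levels [7 7 6 2 5]
Step 2: flows [0->2,0->4,1->2,4->3] -> levels [5 6 8 3 5]
Step 3: flows [2->0,0=4,2->1,4->3] -> levels [6 7 6 4 4]
Step 4: flows [0=2,0->4,1->2,3=4] -> levels [5 6 7 4 5]
Step 5: flows [2->0,0=4,2->1,4->3] -> levels [6 7 5 5 4]
Step 6: flows [0->2,0->4,1->2,3->4] -> levels [4 6 7 4 6]
Step 7: flows [2->0,4->0,2->1,4->3] -> levels [6 7 5 5 4]
  -> period-2 cycle: step 7 state = step 5 state; never stabilizes
  -> state at step 30: (30-5) mod 2 = 1, same as step 6 -> [4 6 7 4 6]

Answer: 4 6 7 4 6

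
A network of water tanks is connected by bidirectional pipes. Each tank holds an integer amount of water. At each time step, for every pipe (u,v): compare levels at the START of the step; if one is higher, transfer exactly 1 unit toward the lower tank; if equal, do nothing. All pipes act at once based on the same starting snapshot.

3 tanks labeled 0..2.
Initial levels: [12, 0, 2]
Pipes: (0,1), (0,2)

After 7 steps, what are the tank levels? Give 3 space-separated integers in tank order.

Step 1: flows [0->1,0->2] -> levels [10 1 3]
Step 2: flows [0->1,0->2] -> levels [8 2 4]
Step 3: flows [0->1,0->2] -> levels [6 3 5]
Step 4: flows [0->1,0->2] -> levels [4 4 6]
Step 5: flows [0=1,2->0] -> levels [5 4 5]
Step 6: flows [0->1,0=2] -> levels [4 5 5]
Step 7: flows [1->0,2->0] -> levels [6 4 4]

Answer: 6 4 4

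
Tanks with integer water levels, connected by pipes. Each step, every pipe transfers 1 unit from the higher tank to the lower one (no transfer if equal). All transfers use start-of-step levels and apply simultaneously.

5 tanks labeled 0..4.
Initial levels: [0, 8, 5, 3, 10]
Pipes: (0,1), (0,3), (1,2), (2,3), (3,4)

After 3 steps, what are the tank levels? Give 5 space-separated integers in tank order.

Answer: 5 5 4 5 7

Derivation:
Step 1: flows [1->0,3->0,1->2,2->3,4->3] -> levels [2 6 5 4 9]
Step 2: flows [1->0,3->0,1->2,2->3,4->3] -> levels [4 4 5 5 8]
Step 3: flows [0=1,3->0,2->1,2=3,4->3] -> levels [5 5 4 5 7]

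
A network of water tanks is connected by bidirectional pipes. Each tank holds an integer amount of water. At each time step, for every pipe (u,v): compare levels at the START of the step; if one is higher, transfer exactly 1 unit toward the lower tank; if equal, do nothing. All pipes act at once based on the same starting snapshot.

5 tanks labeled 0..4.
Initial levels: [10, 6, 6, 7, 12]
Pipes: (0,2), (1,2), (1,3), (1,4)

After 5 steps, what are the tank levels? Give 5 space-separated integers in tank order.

Step 1: flows [0->2,1=2,3->1,4->1] -> levels [9 8 7 6 11]
Step 2: flows [0->2,1->2,1->3,4->1] -> levels [8 7 9 7 10]
Step 3: flows [2->0,2->1,1=3,4->1] -> levels [9 9 7 7 9]
Step 4: flows [0->2,1->2,1->3,1=4] -> levels [8 7 9 8 9]
Step 5: flows [2->0,2->1,3->1,4->1] -> levels [9 10 7 7 8]

Answer: 9 10 7 7 8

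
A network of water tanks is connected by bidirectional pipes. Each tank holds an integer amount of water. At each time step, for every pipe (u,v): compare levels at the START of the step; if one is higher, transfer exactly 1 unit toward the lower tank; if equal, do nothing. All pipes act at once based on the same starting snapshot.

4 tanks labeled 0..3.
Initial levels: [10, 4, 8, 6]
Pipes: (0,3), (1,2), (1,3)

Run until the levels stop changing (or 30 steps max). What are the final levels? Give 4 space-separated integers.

Step 1: flows [0->3,2->1,3->1] -> levels [9 6 7 6]
Step 2: flows [0->3,2->1,1=3] -> levels [8 7 6 7]
Step 3: flows [0->3,1->2,1=3] -> levels [7 6 7 8]
Step 4: flows [3->0,2->1,3->1] -> levels [8 8 6 6]
Step 5: flows [0->3,1->2,1->3] -> levels [7 6 7 8]
  -> period-2 cycle: step 5 state = step 3 state; never stabilizes
  -> state at step 30: (30-3) mod 2 = 1, same as step 4 -> [8 8 6 6]

Answer: 8 8 6 6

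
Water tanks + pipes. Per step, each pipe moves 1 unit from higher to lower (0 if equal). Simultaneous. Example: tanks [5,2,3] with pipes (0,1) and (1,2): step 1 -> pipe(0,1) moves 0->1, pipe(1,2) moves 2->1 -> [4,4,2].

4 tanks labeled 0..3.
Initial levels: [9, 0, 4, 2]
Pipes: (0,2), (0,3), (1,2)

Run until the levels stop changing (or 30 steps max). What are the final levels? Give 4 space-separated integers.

Answer: 5 4 2 4

Derivation:
Step 1: flows [0->2,0->3,2->1] -> levels [7 1 4 3]
Step 2: flows [0->2,0->3,2->1] -> levels [5 2 4 4]
Step 3: flows [0->2,0->3,2->1] -> levels [3 3 4 5]
Step 4: flows [2->0,3->0,2->1] -> levels [5 4 2 4]
Step 5: flows [0->2,0->3,1->2] -> levels [3 3 4 5]
  -> period-2 cycle: step 5 state = step 3 state; never stabilizes
  -> state at step 30: (30-3) mod 2 = 1, same as step 4 -> [5 4 2 4]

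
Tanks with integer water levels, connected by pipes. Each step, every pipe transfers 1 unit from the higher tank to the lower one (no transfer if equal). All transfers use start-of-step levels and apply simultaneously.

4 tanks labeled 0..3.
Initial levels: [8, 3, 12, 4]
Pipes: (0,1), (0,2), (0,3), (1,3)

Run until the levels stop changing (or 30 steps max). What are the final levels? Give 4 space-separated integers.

Step 1: flows [0->1,2->0,0->3,3->1] -> levels [7 5 11 4]
Step 2: flows [0->1,2->0,0->3,1->3] -> levels [6 5 10 6]
Step 3: flows [0->1,2->0,0=3,3->1] -> levels [6 7 9 5]
Step 4: flows [1->0,2->0,0->3,1->3] -> levels [7 5 8 7]
Step 5: flows [0->1,2->0,0=3,3->1] -> levels [7 7 7 6]
Step 6: flows [0=1,0=2,0->3,1->3] -> levels [6 6 7 8]
Step 7: flows [0=1,2->0,3->0,3->1] -> levels [8 7 6 6]
Step 8: flows [0->1,0->2,0->3,1->3] -> levels [5 7 7 8]
Step 9: flows [1->0,2->0,3->0,3->1] -> levels [8 7 6 6]
  -> period-2 cycle: step 9 state = step 7 state; never stabilizes
  -> state at step 30: (30-7) mod 2 = 1, same as step 8 -> [5 7 7 8]

Answer: 5 7 7 8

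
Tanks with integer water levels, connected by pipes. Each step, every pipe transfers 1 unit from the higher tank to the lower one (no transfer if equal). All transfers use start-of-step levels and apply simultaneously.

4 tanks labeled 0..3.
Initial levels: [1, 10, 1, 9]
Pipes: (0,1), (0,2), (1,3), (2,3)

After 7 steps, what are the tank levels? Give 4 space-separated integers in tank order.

Answer: 6 4 5 6

Derivation:
Step 1: flows [1->0,0=2,1->3,3->2] -> levels [2 8 2 9]
Step 2: flows [1->0,0=2,3->1,3->2] -> levels [3 8 3 7]
Step 3: flows [1->0,0=2,1->3,3->2] -> levels [4 6 4 7]
Step 4: flows [1->0,0=2,3->1,3->2] -> levels [5 6 5 5]
Step 5: flows [1->0,0=2,1->3,2=3] -> levels [6 4 5 6]
Step 6: flows [0->1,0->2,3->1,3->2] -> levels [4 6 7 4]
Step 7: flows [1->0,2->0,1->3,2->3] -> levels [6 4 5 6]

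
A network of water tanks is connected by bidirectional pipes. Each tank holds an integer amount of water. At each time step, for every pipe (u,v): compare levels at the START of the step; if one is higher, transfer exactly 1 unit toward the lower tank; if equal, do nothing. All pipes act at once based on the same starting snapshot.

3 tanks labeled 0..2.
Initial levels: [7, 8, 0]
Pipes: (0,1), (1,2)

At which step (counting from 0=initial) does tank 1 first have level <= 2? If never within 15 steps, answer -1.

Answer: -1

Derivation:
Step 1: flows [1->0,1->2] -> levels [8 6 1]
Step 2: flows [0->1,1->2] -> levels [7 6 2]
Step 3: flows [0->1,1->2] -> levels [6 6 3]
Step 4: flows [0=1,1->2] -> levels [6 5 4]
Step 5: flows [0->1,1->2] -> levels [5 5 5]
Step 6: flows [0=1,1=2] -> levels [5 5 5]
  -> stable; tank 1 stays at 5 > 2
Tank 1 never reaches <=2 within 15 steps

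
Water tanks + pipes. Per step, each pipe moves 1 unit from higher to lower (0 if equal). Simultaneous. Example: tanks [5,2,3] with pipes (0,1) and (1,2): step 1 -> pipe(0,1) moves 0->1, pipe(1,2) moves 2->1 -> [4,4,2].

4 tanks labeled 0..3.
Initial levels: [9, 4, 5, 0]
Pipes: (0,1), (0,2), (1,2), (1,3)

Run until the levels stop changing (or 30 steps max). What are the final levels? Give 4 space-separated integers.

Step 1: flows [0->1,0->2,2->1,1->3] -> levels [7 5 5 1]
Step 2: flows [0->1,0->2,1=2,1->3] -> levels [5 5 6 2]
Step 3: flows [0=1,2->0,2->1,1->3] -> levels [6 5 4 3]
Step 4: flows [0->1,0->2,1->2,1->3] -> levels [4 4 6 4]
Step 5: flows [0=1,2->0,2->1,1=3] -> levels [5 5 4 4]
Step 6: flows [0=1,0->2,1->2,1->3] -> levels [4 3 6 5]
Step 7: flows [0->1,2->0,2->1,3->1] -> levels [4 6 4 4]
Step 8: flows [1->0,0=2,1->2,1->3] -> levels [5 3 5 5]
Step 9: flows [0->1,0=2,2->1,3->1] -> levels [4 6 4 4]
  -> period-2 cycle: step 9 state = step 7 state; never stabilizes
  -> state at step 30: (30-7) mod 2 = 1, same as step 8 -> [5 3 5 5]

Answer: 5 3 5 5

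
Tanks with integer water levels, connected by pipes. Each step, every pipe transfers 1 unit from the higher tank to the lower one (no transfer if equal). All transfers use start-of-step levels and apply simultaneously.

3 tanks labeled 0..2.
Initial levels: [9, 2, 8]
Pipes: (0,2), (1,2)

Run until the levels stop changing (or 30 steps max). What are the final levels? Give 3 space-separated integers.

Step 1: flows [0->2,2->1] -> levels [8 3 8]
Step 2: flows [0=2,2->1] -> levels [8 4 7]
Step 3: flows [0->2,2->1] -> levels [7 5 7]
Step 4: flows [0=2,2->1] -> levels [7 6 6]
Step 5: flows [0->2,1=2] -> levels [6 6 7]
Step 6: flows [2->0,2->1] -> levels [7 7 5]
Step 7: flows [0->2,1->2] -> levels [6 6 7]
  -> period-2 cycle: step 7 state = step 5 state; never stabilizes
  -> state at step 30: (30-5) mod 2 = 1, same as step 6 -> [7 7 5]

Answer: 7 7 5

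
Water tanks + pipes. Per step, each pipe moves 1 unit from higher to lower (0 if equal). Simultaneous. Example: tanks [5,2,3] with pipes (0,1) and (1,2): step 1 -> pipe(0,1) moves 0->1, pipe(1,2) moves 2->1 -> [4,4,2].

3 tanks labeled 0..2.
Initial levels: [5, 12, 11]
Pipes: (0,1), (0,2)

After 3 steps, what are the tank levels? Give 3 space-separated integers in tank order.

Step 1: flows [1->0,2->0] -> levels [7 11 10]
Step 2: flows [1->0,2->0] -> levels [9 10 9]
Step 3: flows [1->0,0=2] -> levels [10 9 9]

Answer: 10 9 9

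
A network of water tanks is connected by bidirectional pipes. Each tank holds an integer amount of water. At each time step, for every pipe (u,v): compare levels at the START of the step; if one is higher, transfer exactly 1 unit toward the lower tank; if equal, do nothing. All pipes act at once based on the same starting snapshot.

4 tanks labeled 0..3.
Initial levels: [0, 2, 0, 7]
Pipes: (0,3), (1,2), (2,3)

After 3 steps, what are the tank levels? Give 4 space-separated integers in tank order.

Step 1: flows [3->0,1->2,3->2] -> levels [1 1 2 5]
Step 2: flows [3->0,2->1,3->2] -> levels [2 2 2 3]
Step 3: flows [3->0,1=2,3->2] -> levels [3 2 3 1]

Answer: 3 2 3 1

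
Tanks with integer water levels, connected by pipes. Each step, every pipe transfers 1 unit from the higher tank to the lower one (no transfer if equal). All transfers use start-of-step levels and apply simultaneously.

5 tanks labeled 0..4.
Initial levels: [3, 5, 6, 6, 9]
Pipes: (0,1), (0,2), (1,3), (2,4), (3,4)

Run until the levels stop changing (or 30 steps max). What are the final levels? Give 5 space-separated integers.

Answer: 5 5 7 7 5

Derivation:
Step 1: flows [1->0,2->0,3->1,4->2,4->3] -> levels [5 5 6 6 7]
Step 2: flows [0=1,2->0,3->1,4->2,4->3] -> levels [6 6 6 6 5]
Step 3: flows [0=1,0=2,1=3,2->4,3->4] -> levels [6 6 5 5 7]
Step 4: flows [0=1,0->2,1->3,4->2,4->3] -> levels [5 5 7 7 5]
Step 5: flows [0=1,2->0,3->1,2->4,3->4] -> levels [6 6 5 5 7]
  -> period-2 cycle: step 5 state = step 3 state; never stabilizes
  -> state at step 30: (30-3) mod 2 = 1, same as step 4 -> [5 5 7 7 5]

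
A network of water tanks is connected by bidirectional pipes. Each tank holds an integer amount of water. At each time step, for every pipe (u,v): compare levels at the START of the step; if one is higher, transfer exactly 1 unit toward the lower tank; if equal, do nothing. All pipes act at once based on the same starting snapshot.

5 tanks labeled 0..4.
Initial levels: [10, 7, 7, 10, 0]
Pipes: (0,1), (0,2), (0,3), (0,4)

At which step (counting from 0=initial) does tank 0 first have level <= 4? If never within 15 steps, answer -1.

Step 1: flows [0->1,0->2,0=3,0->4] -> levels [7 8 8 10 1]
Step 2: flows [1->0,2->0,3->0,0->4] -> levels [9 7 7 9 2]
Step 3: flows [0->1,0->2,0=3,0->4] -> levels [6 8 8 9 3]
Step 4: flows [1->0,2->0,3->0,0->4] -> levels [8 7 7 8 4]
Step 5: flows [0->1,0->2,0=3,0->4] -> levels [5 8 8 8 5]
Step 6: flows [1->0,2->0,3->0,0=4] -> levels [8 7 7 7 5]
Step 7: flows [0->1,0->2,0->3,0->4] -> levels [4 8 8 8 6]
Tank 0 first reaches <=4 at step 7

Answer: 7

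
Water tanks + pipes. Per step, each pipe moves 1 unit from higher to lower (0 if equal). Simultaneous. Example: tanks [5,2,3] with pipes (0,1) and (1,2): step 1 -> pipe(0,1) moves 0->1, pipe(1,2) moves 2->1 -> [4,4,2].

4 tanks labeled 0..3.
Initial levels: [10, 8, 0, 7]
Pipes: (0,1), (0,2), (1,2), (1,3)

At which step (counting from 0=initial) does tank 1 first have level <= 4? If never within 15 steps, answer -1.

Answer: -1

Derivation:
Step 1: flows [0->1,0->2,1->2,1->3] -> levels [8 7 2 8]
Step 2: flows [0->1,0->2,1->2,3->1] -> levels [6 8 4 7]
Step 3: flows [1->0,0->2,1->2,1->3] -> levels [6 5 6 8]
Step 4: flows [0->1,0=2,2->1,3->1] -> levels [5 8 5 7]
Step 5: flows [1->0,0=2,1->2,1->3] -> levels [6 5 6 8]
  -> period-2 cycle (repeats step 3); tank 1 never drops to <=4
Tank 1 never reaches <=4 within 15 steps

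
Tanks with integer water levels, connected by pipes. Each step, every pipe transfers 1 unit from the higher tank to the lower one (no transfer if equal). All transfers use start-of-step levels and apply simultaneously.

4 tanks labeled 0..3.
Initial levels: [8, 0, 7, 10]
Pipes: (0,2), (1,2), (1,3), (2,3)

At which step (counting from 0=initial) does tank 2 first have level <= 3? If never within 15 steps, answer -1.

Step 1: flows [0->2,2->1,3->1,3->2] -> levels [7 2 8 8]
Step 2: flows [2->0,2->1,3->1,2=3] -> levels [8 4 6 7]
Step 3: flows [0->2,2->1,3->1,3->2] -> levels [7 6 7 5]
Step 4: flows [0=2,2->1,1->3,2->3] -> levels [7 6 5 7]
Step 5: flows [0->2,1->2,3->1,3->2] -> levels [6 6 8 5]
Step 6: flows [2->0,2->1,1->3,2->3] -> levels [7 6 5 7]
  -> period-2 cycle (repeats step 4); tank 2 never drops to <=3
Tank 2 never reaches <=3 within 15 steps

Answer: -1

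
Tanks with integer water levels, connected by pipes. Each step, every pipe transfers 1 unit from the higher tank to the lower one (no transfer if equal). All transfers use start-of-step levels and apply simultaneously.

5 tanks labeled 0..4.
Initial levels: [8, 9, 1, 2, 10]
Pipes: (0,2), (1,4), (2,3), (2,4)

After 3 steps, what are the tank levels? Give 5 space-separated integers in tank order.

Step 1: flows [0->2,4->1,3->2,4->2] -> levels [7 10 4 1 8]
Step 2: flows [0->2,1->4,2->3,4->2] -> levels [6 9 5 2 8]
Step 3: flows [0->2,1->4,2->3,4->2] -> levels [5 8 6 3 8]

Answer: 5 8 6 3 8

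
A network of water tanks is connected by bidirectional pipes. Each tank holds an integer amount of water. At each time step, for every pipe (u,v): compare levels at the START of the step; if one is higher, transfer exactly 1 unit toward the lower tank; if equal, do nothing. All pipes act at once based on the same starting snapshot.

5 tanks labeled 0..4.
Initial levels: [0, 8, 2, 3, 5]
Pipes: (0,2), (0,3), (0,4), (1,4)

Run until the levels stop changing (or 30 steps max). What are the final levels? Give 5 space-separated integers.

Answer: 2 3 4 4 5

Derivation:
Step 1: flows [2->0,3->0,4->0,1->4] -> levels [3 7 1 2 5]
Step 2: flows [0->2,0->3,4->0,1->4] -> levels [2 6 2 3 5]
Step 3: flows [0=2,3->0,4->0,1->4] -> levels [4 5 2 2 5]
Step 4: flows [0->2,0->3,4->0,1=4] -> levels [3 5 3 3 4]
Step 5: flows [0=2,0=3,4->0,1->4] -> levels [4 4 3 3 4]
Step 6: flows [0->2,0->3,0=4,1=4] -> levels [2 4 4 4 4]
Step 7: flows [2->0,3->0,4->0,1=4] -> levels [5 4 3 3 3]
Step 8: flows [0->2,0->3,0->4,1->4] -> levels [2 3 4 4 5]
Step 9: flows [2->0,3->0,4->0,4->1] -> levels [5 4 3 3 3]
  -> period-2 cycle: step 9 state = step 7 state; never stabilizes
  -> state at step 30: (30-7) mod 2 = 1, same as step 8 -> [2 3 4 4 5]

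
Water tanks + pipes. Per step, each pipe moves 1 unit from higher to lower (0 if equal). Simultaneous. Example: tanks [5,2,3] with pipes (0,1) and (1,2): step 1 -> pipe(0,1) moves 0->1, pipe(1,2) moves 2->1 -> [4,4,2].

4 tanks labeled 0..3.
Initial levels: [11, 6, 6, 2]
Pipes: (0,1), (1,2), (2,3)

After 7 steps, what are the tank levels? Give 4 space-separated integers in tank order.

Step 1: flows [0->1,1=2,2->3] -> levels [10 7 5 3]
Step 2: flows [0->1,1->2,2->3] -> levels [9 7 5 4]
Step 3: flows [0->1,1->2,2->3] -> levels [8 7 5 5]
Step 4: flows [0->1,1->2,2=3] -> levels [7 7 6 5]
Step 5: flows [0=1,1->2,2->3] -> levels [7 6 6 6]
Step 6: flows [0->1,1=2,2=3] -> levels [6 7 6 6]
Step 7: flows [1->0,1->2,2=3] -> levels [7 5 7 6]

Answer: 7 5 7 6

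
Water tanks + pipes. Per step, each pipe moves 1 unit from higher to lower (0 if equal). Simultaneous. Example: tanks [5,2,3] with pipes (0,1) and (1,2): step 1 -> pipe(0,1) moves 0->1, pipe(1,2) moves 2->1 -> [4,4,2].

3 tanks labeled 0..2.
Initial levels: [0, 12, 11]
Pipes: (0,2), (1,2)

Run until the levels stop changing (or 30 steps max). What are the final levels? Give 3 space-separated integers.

Answer: 8 8 7

Derivation:
Step 1: flows [2->0,1->2] -> levels [1 11 11]
Step 2: flows [2->0,1=2] -> levels [2 11 10]
Step 3: flows [2->0,1->2] -> levels [3 10 10]
Step 4: flows [2->0,1=2] -> levels [4 10 9]
Step 5: flows [2->0,1->2] -> levels [5 9 9]
Step 6: flows [2->0,1=2] -> levels [6 9 8]
Step 7: flows [2->0,1->2] -> levels [7 8 8]
Step 8: flows [2->0,1=2] -> levels [8 8 7]
Step 9: flows [0->2,1->2] -> levels [7 7 9]
Step 10: flows [2->0,2->1] -> levels [8 8 7]
  -> period-2 cycle: step 10 state = step 8 state; never stabilizes
  -> state at step 30: (30-8) mod 2 = 0, same as step 8 -> [8 8 7]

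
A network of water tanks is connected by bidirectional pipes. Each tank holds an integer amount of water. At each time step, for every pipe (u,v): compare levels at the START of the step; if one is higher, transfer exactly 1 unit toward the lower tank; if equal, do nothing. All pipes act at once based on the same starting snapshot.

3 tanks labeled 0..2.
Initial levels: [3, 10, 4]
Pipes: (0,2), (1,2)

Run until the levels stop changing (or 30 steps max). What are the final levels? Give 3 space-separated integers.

Step 1: flows [2->0,1->2] -> levels [4 9 4]
Step 2: flows [0=2,1->2] -> levels [4 8 5]
Step 3: flows [2->0,1->2] -> levels [5 7 5]
Step 4: flows [0=2,1->2] -> levels [5 6 6]
Step 5: flows [2->0,1=2] -> levels [6 6 5]
Step 6: flows [0->2,1->2] -> levels [5 5 7]
Step 7: flows [2->0,2->1] -> levels [6 6 5]
  -> period-2 cycle: step 7 state = step 5 state; never stabilizes
  -> state at step 30: (30-5) mod 2 = 1, same as step 6 -> [5 5 7]

Answer: 5 5 7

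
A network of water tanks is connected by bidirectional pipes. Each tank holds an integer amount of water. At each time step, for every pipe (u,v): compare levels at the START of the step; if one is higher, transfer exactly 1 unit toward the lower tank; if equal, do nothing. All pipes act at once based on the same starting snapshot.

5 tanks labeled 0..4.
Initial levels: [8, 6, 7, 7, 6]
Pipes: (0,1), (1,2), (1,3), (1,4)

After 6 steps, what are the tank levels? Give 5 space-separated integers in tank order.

Answer: 8 5 7 7 7

Derivation:
Step 1: flows [0->1,2->1,3->1,1=4] -> levels [7 9 6 6 6]
Step 2: flows [1->0,1->2,1->3,1->4] -> levels [8 5 7 7 7]
Step 3: flows [0->1,2->1,3->1,4->1] -> levels [7 9 6 6 6]
  -> period-2 cycle: step 3 state = step 1 state
  -> state at step 6: (6-1) mod 2 = 1, same as step 2 -> [8 5 7 7 7]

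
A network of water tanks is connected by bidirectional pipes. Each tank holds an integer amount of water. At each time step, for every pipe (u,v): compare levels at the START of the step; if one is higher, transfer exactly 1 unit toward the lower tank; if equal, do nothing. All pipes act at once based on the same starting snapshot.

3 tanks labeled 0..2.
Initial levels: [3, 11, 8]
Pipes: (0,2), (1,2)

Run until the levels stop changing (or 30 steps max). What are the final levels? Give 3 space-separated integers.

Answer: 8 8 6

Derivation:
Step 1: flows [2->0,1->2] -> levels [4 10 8]
Step 2: flows [2->0,1->2] -> levels [5 9 8]
Step 3: flows [2->0,1->2] -> levels [6 8 8]
Step 4: flows [2->0,1=2] -> levels [7 8 7]
Step 5: flows [0=2,1->2] -> levels [7 7 8]
Step 6: flows [2->0,2->1] -> levels [8 8 6]
Step 7: flows [0->2,1->2] -> levels [7 7 8]
  -> period-2 cycle: step 7 state = step 5 state; never stabilizes
  -> state at step 30: (30-5) mod 2 = 1, same as step 6 -> [8 8 6]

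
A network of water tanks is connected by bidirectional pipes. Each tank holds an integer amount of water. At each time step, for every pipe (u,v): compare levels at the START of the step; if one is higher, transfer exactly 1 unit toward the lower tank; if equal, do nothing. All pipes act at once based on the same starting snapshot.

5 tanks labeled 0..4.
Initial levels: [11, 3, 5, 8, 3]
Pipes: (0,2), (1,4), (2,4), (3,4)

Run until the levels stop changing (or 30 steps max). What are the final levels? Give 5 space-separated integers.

Step 1: flows [0->2,1=4,2->4,3->4] -> levels [10 3 5 7 5]
Step 2: flows [0->2,4->1,2=4,3->4] -> levels [9 4 6 6 5]
Step 3: flows [0->2,4->1,2->4,3->4] -> levels [8 5 6 5 6]
Step 4: flows [0->2,4->1,2=4,4->3] -> levels [7 6 7 6 4]
Step 5: flows [0=2,1->4,2->4,3->4] -> levels [7 5 6 5 7]
Step 6: flows [0->2,4->1,4->2,4->3] -> levels [6 6 8 6 4]
Step 7: flows [2->0,1->4,2->4,3->4] -> levels [7 5 6 5 7]
  -> period-2 cycle: step 7 state = step 5 state; never stabilizes
  -> state at step 30: (30-5) mod 2 = 1, same as step 6 -> [6 6 8 6 4]

Answer: 6 6 8 6 4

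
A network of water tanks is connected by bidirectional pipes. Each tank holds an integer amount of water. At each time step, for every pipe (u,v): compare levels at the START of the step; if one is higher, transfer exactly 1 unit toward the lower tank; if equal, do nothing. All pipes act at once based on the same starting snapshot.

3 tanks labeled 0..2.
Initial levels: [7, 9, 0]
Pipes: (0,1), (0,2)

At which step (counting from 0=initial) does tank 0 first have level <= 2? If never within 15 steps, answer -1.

Step 1: flows [1->0,0->2] -> levels [7 8 1]
Step 2: flows [1->0,0->2] -> levels [7 7 2]
Step 3: flows [0=1,0->2] -> levels [6 7 3]
Step 4: flows [1->0,0->2] -> levels [6 6 4]
Step 5: flows [0=1,0->2] -> levels [5 6 5]
Step 6: flows [1->0,0=2] -> levels [6 5 5]
Step 7: flows [0->1,0->2] -> levels [4 6 6]
Step 8: flows [1->0,2->0] -> levels [6 5 5]
  -> period-2 cycle (repeats step 6); tank 0 never drops to <=2
Tank 0 never reaches <=2 within 15 steps

Answer: -1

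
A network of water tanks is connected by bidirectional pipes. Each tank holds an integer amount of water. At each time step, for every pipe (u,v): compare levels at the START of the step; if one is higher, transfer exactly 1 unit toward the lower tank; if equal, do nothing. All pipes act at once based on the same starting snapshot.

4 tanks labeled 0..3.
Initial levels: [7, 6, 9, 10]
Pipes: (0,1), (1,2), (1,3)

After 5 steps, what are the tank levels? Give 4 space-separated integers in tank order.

Answer: 7 9 8 8

Derivation:
Step 1: flows [0->1,2->1,3->1] -> levels [6 9 8 9]
Step 2: flows [1->0,1->2,1=3] -> levels [7 7 9 9]
Step 3: flows [0=1,2->1,3->1] -> levels [7 9 8 8]
Step 4: flows [1->0,1->2,1->3] -> levels [8 6 9 9]
Step 5: flows [0->1,2->1,3->1] -> levels [7 9 8 8]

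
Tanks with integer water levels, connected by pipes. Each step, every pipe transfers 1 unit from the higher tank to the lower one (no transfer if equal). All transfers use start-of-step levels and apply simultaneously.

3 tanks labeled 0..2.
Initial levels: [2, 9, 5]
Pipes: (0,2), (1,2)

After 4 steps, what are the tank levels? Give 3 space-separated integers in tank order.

Answer: 5 5 6

Derivation:
Step 1: flows [2->0,1->2] -> levels [3 8 5]
Step 2: flows [2->0,1->2] -> levels [4 7 5]
Step 3: flows [2->0,1->2] -> levels [5 6 5]
Step 4: flows [0=2,1->2] -> levels [5 5 6]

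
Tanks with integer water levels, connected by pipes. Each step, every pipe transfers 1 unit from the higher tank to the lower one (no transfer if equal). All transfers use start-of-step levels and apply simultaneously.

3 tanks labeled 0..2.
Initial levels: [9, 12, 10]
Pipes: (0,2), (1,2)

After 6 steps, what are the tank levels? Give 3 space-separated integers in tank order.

Step 1: flows [2->0,1->2] -> levels [10 11 10]
Step 2: flows [0=2,1->2] -> levels [10 10 11]
Step 3: flows [2->0,2->1] -> levels [11 11 9]
Step 4: flows [0->2,1->2] -> levels [10 10 11]
  -> period-2 cycle: step 4 state = step 2 state
  -> state at step 6: (6-2) mod 2 = 0, same as step 2 -> [10 10 11]

Answer: 10 10 11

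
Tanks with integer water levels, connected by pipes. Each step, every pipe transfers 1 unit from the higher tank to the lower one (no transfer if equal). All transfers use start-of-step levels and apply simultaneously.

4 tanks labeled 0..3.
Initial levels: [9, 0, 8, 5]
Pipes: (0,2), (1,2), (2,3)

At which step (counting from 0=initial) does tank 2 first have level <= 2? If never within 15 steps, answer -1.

Step 1: flows [0->2,2->1,2->3] -> levels [8 1 7 6]
Step 2: flows [0->2,2->1,2->3] -> levels [7 2 6 7]
Step 3: flows [0->2,2->1,3->2] -> levels [6 3 7 6]
Step 4: flows [2->0,2->1,2->3] -> levels [7 4 4 7]
Step 5: flows [0->2,1=2,3->2] -> levels [6 4 6 6]
Step 6: flows [0=2,2->1,2=3] -> levels [6 5 5 6]
Step 7: flows [0->2,1=2,3->2] -> levels [5 5 7 5]
Step 8: flows [2->0,2->1,2->3] -> levels [6 6 4 6]
Step 9: flows [0->2,1->2,3->2] -> levels [5 5 7 5]
  -> period-2 cycle (repeats step 7); tank 2 never drops to <=2
Tank 2 never reaches <=2 within 15 steps

Answer: -1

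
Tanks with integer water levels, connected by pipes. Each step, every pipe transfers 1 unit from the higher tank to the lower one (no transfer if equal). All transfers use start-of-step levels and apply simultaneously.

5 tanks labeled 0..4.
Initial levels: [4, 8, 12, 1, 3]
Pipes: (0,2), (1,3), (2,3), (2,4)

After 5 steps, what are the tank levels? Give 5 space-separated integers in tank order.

Step 1: flows [2->0,1->3,2->3,2->4] -> levels [5 7 9 3 4]
Step 2: flows [2->0,1->3,2->3,2->4] -> levels [6 6 6 5 5]
Step 3: flows [0=2,1->3,2->3,2->4] -> levels [6 5 4 7 6]
Step 4: flows [0->2,3->1,3->2,4->2] -> levels [5 6 7 5 5]
Step 5: flows [2->0,1->3,2->3,2->4] -> levels [6 5 4 7 6]

Answer: 6 5 4 7 6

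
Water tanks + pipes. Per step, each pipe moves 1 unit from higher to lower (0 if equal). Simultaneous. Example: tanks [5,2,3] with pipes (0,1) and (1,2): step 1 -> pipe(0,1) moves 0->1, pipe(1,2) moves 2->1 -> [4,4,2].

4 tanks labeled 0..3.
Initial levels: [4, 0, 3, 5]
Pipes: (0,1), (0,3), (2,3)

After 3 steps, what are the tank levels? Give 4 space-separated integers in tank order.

Step 1: flows [0->1,3->0,3->2] -> levels [4 1 4 3]
Step 2: flows [0->1,0->3,2->3] -> levels [2 2 3 5]
Step 3: flows [0=1,3->0,3->2] -> levels [3 2 4 3]

Answer: 3 2 4 3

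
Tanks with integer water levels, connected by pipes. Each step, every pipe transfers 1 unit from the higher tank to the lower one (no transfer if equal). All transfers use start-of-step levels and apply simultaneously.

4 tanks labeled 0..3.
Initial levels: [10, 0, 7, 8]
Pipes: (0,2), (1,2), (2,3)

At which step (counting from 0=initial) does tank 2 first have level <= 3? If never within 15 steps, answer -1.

Answer: -1

Derivation:
Step 1: flows [0->2,2->1,3->2] -> levels [9 1 8 7]
Step 2: flows [0->2,2->1,2->3] -> levels [8 2 7 8]
Step 3: flows [0->2,2->1,3->2] -> levels [7 3 8 7]
Step 4: flows [2->0,2->1,2->3] -> levels [8 4 5 8]
Step 5: flows [0->2,2->1,3->2] -> levels [7 5 6 7]
Step 6: flows [0->2,2->1,3->2] -> levels [6 6 7 6]
Step 7: flows [2->0,2->1,2->3] -> levels [7 7 4 7]
Step 8: flows [0->2,1->2,3->2] -> levels [6 6 7 6]
  -> period-2 cycle (repeats step 6); tank 2 never drops to <=3
Tank 2 never reaches <=3 within 15 steps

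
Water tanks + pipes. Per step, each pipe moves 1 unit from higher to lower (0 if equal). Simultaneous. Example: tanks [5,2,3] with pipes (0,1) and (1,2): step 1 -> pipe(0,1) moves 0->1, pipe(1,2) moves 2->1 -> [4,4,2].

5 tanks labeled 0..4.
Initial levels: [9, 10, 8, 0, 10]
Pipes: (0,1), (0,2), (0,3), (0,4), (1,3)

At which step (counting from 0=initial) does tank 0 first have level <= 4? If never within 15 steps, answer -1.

Answer: -1

Derivation:
Step 1: flows [1->0,0->2,0->3,4->0,1->3] -> levels [9 8 9 2 9]
Step 2: flows [0->1,0=2,0->3,0=4,1->3] -> levels [7 8 9 4 9]
Step 3: flows [1->0,2->0,0->3,4->0,1->3] -> levels [9 6 8 6 8]
Step 4: flows [0->1,0->2,0->3,0->4,1=3] -> levels [5 7 9 7 9]
Step 5: flows [1->0,2->0,3->0,4->0,1=3] -> levels [9 6 8 6 8]
  -> period-2 cycle (repeats step 3); tank 0 never drops to <=4
Tank 0 never reaches <=4 within 15 steps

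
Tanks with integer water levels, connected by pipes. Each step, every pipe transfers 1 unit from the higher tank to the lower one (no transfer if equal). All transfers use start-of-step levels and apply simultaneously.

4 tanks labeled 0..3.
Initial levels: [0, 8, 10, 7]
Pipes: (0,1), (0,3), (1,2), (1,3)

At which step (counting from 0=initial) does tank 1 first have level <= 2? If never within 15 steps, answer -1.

Answer: -1

Derivation:
Step 1: flows [1->0,3->0,2->1,1->3] -> levels [2 7 9 7]
Step 2: flows [1->0,3->0,2->1,1=3] -> levels [4 7 8 6]
Step 3: flows [1->0,3->0,2->1,1->3] -> levels [6 6 7 6]
Step 4: flows [0=1,0=3,2->1,1=3] -> levels [6 7 6 6]
Step 5: flows [1->0,0=3,1->2,1->3] -> levels [7 4 7 7]
Step 6: flows [0->1,0=3,2->1,3->1] -> levels [6 7 6 6]
  -> period-2 cycle (repeats step 4); tank 1 never drops to <=2
Tank 1 never reaches <=2 within 15 steps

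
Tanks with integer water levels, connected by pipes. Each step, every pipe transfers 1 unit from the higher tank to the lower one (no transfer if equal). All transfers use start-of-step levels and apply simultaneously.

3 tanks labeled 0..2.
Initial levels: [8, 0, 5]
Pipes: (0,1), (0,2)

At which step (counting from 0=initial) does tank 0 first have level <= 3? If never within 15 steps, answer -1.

Answer: 6

Derivation:
Step 1: flows [0->1,0->2] -> levels [6 1 6]
Step 2: flows [0->1,0=2] -> levels [5 2 6]
Step 3: flows [0->1,2->0] -> levels [5 3 5]
Step 4: flows [0->1,0=2] -> levels [4 4 5]
Step 5: flows [0=1,2->0] -> levels [5 4 4]
Step 6: flows [0->1,0->2] -> levels [3 5 5]
Tank 0 first reaches <=3 at step 6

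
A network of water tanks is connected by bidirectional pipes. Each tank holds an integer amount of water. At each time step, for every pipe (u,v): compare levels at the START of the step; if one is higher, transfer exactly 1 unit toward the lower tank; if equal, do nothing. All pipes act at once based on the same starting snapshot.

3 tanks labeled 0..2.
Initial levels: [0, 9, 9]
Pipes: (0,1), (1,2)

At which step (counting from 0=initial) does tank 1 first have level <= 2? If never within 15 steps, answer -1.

Answer: -1

Derivation:
Step 1: flows [1->0,1=2] -> levels [1 8 9]
Step 2: flows [1->0,2->1] -> levels [2 8 8]
Step 3: flows [1->0,1=2] -> levels [3 7 8]
Step 4: flows [1->0,2->1] -> levels [4 7 7]
Step 5: flows [1->0,1=2] -> levels [5 6 7]
Step 6: flows [1->0,2->1] -> levels [6 6 6]
Step 7: flows [0=1,1=2] -> levels [6 6 6]
  -> stable; tank 1 stays at 6 > 2
Tank 1 never reaches <=2 within 15 steps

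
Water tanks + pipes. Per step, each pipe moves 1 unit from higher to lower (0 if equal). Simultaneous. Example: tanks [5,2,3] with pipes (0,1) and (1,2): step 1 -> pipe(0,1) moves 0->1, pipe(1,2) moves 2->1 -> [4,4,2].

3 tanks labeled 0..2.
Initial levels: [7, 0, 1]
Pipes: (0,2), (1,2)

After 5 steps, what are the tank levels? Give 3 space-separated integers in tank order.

Answer: 3 3 2

Derivation:
Step 1: flows [0->2,2->1] -> levels [6 1 1]
Step 2: flows [0->2,1=2] -> levels [5 1 2]
Step 3: flows [0->2,2->1] -> levels [4 2 2]
Step 4: flows [0->2,1=2] -> levels [3 2 3]
Step 5: flows [0=2,2->1] -> levels [3 3 2]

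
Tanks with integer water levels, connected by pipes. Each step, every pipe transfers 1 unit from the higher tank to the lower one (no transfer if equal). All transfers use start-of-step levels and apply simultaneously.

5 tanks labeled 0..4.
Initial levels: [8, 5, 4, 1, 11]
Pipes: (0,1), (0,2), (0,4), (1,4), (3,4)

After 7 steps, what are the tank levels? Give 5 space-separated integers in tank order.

Answer: 4 6 7 5 7

Derivation:
Step 1: flows [0->1,0->2,4->0,4->1,4->3] -> levels [7 7 5 2 8]
Step 2: flows [0=1,0->2,4->0,4->1,4->3] -> levels [7 8 6 3 5]
Step 3: flows [1->0,0->2,0->4,1->4,4->3] -> levels [6 6 7 4 6]
Step 4: flows [0=1,2->0,0=4,1=4,4->3] -> levels [7 6 6 5 5]
Step 5: flows [0->1,0->2,0->4,1->4,3=4] -> levels [4 6 7 5 7]
Step 6: flows [1->0,2->0,4->0,4->1,4->3] -> levels [7 6 6 6 4]
Step 7: flows [0->1,0->2,0->4,1->4,3->4] -> levels [4 6 7 5 7]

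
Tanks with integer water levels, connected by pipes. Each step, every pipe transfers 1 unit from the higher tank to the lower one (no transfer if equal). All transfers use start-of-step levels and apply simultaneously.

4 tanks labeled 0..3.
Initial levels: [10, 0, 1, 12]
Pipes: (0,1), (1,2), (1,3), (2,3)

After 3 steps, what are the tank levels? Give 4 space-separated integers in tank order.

Step 1: flows [0->1,2->1,3->1,3->2] -> levels [9 3 1 10]
Step 2: flows [0->1,1->2,3->1,3->2] -> levels [8 4 3 8]
Step 3: flows [0->1,1->2,3->1,3->2] -> levels [7 5 5 6]

Answer: 7 5 5 6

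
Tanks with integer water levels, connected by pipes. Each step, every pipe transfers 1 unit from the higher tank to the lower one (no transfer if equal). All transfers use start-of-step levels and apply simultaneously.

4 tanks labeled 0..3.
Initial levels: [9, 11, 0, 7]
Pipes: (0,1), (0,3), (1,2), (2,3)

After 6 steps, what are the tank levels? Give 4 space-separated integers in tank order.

Step 1: flows [1->0,0->3,1->2,3->2] -> levels [9 9 2 7]
Step 2: flows [0=1,0->3,1->2,3->2] -> levels [8 8 4 7]
Step 3: flows [0=1,0->3,1->2,3->2] -> levels [7 7 6 7]
Step 4: flows [0=1,0=3,1->2,3->2] -> levels [7 6 8 6]
Step 5: flows [0->1,0->3,2->1,2->3] -> levels [5 8 6 8]
Step 6: flows [1->0,3->0,1->2,3->2] -> levels [7 6 8 6]

Answer: 7 6 8 6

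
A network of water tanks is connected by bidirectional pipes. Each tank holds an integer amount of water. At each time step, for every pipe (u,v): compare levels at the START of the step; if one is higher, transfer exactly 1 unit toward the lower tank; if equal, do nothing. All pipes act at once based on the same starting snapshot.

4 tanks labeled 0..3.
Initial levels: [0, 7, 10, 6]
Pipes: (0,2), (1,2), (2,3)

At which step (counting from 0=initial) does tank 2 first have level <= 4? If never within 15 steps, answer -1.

Step 1: flows [2->0,2->1,2->3] -> levels [1 8 7 7]
Step 2: flows [2->0,1->2,2=3] -> levels [2 7 7 7]
Step 3: flows [2->0,1=2,2=3] -> levels [3 7 6 7]
Step 4: flows [2->0,1->2,3->2] -> levels [4 6 7 6]
Step 5: flows [2->0,2->1,2->3] -> levels [5 7 4 7]
Tank 2 first reaches <=4 at step 5

Answer: 5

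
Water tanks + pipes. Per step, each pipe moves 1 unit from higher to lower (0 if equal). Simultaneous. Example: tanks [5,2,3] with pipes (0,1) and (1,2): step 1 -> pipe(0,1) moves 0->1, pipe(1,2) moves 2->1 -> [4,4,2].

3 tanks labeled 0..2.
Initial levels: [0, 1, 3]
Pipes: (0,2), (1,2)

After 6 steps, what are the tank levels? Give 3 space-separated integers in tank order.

Answer: 1 1 2

Derivation:
Step 1: flows [2->0,2->1] -> levels [1 2 1]
Step 2: flows [0=2,1->2] -> levels [1 1 2]
Step 3: flows [2->0,2->1] -> levels [2 2 0]
Step 4: flows [0->2,1->2] -> levels [1 1 2]
  -> period-2 cycle: step 4 state = step 2 state
  -> state at step 6: (6-2) mod 2 = 0, same as step 2 -> [1 1 2]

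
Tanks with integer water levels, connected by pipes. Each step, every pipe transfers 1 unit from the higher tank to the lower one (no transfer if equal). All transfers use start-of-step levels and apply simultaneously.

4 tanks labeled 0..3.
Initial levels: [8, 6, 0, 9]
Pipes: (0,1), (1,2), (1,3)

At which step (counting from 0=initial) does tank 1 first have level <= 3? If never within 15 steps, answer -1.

Answer: -1

Derivation:
Step 1: flows [0->1,1->2,3->1] -> levels [7 7 1 8]
Step 2: flows [0=1,1->2,3->1] -> levels [7 7 2 7]
Step 3: flows [0=1,1->2,1=3] -> levels [7 6 3 7]
Step 4: flows [0->1,1->2,3->1] -> levels [6 7 4 6]
Step 5: flows [1->0,1->2,1->3] -> levels [7 4 5 7]
Step 6: flows [0->1,2->1,3->1] -> levels [6 7 4 6]
  -> period-2 cycle (repeats step 4); tank 1 never drops to <=3
Tank 1 never reaches <=3 within 15 steps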